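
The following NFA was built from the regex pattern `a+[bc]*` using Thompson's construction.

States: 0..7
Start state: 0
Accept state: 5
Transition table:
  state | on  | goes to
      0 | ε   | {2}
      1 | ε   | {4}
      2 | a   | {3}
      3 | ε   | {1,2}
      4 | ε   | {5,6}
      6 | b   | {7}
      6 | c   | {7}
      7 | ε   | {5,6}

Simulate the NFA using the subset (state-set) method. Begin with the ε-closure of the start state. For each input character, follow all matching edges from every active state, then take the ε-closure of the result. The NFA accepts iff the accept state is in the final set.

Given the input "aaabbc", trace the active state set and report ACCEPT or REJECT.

Answer: ACCEPT

Trace:
initial (ε-close {0}): {0,2}
'a' @ 1: {1,2,3,4,5,6}  [accepting]
'a' @ 2: {1,2,3,4,5,6}  [accepting]
'a' @ 3: {1,2,3,4,5,6}  [accepting]
'b' @ 4: {5,6,7}  [accepting]
'b' @ 5: {5,6,7}  [accepting]
'c' @ 6: {5,6,7}  [accepting]
final: {5,6,7}; accept 5 in set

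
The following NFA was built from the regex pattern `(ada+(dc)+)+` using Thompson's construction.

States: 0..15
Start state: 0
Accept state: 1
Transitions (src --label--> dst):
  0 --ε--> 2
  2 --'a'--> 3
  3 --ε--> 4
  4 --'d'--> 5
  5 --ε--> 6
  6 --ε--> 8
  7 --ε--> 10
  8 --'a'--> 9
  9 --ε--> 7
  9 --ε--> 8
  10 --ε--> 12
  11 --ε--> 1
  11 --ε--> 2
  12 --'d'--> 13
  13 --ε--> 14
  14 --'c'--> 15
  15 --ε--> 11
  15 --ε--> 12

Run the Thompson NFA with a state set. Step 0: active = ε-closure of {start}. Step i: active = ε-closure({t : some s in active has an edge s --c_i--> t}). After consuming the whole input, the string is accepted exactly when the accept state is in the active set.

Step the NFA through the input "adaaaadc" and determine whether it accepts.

Answer: ACCEPT

Trace:
start: ε-closure({0}) = {0,2}
'a' @ 1: {3,4}
'd' @ 2: {5,6,8}
'a' @ 3: {7,8,9,10,12}
'a' @ 4: {7,8,9,10,12}
'a' @ 5: {7,8,9,10,12}
'a' @ 6: {7,8,9,10,12}
'd' @ 7: {13,14}
'c' @ 8: {1,2,11,12,15}  [accepting]
after full input: {1,2,11,12,15}  (accept=1 in)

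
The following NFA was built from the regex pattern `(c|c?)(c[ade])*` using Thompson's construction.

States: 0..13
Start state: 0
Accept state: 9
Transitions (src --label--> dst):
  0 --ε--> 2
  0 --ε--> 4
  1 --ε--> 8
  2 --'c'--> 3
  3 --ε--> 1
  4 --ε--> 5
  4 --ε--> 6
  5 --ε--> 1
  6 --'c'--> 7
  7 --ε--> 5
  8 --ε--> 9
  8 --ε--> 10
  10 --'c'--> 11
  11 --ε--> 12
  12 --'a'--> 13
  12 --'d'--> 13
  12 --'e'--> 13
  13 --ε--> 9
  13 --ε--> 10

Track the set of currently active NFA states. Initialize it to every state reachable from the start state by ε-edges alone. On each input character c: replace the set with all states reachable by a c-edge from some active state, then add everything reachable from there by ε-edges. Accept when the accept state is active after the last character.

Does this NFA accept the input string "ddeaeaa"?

initial (ε-close {0}): {0,1,2,4,5,6,8,9,10}
'd' @ 1: {}  — state set empty
rest 'deaeaa' ignored (set empty)
end set {} — state 9 not in

Answer: REJECT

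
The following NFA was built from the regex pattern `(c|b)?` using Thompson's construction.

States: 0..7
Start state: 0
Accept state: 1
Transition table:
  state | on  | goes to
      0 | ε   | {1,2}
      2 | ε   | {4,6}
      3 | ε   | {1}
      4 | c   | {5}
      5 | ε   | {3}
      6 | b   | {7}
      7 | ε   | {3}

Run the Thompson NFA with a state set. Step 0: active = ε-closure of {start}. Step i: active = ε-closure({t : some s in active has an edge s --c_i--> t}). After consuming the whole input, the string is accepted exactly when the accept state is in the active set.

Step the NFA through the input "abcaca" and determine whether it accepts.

Answer: REJECT

Trace:
S₀ = ε-closure({0}) = {0,1,2,4,6}
'a' @ 1: {}  — state set empty
rest 'bcaca' ignored (set empty)
end set {} — state 1 not in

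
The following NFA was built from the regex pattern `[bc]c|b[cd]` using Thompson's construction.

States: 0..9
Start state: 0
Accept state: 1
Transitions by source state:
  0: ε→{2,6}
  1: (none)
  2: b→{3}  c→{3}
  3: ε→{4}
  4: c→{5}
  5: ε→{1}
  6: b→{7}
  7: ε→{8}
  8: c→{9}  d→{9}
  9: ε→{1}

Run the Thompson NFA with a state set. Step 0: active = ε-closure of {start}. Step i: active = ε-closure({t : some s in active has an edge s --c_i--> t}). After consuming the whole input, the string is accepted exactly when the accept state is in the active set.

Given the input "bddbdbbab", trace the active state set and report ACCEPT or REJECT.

Answer: REJECT

Steps:
start: ε-closure({0}) = {0,2,6}
'b' @ 1: {3,4,7,8}
'd' @ 2: {1,9}  [accepting]
'd' @ 3: {}  — state set empty
rest 'bdbbab' ignored (set empty)
final: {}; accept 1 not in set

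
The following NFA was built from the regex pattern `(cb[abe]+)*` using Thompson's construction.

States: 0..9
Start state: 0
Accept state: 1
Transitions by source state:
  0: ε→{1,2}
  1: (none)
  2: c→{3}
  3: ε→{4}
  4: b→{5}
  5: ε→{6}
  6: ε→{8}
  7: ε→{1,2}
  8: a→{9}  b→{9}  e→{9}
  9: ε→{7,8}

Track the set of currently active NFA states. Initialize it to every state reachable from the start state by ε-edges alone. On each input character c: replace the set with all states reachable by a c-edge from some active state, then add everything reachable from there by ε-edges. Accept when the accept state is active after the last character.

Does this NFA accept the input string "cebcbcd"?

S₀ = ε-closure({0}) = {0,1,2}
'c' @ 1: {3,4}
'e' @ 2: {}  — dead — no transitions
rest 'bcbcd' ignored (set empty)
final: {}; accept 1 not in set

Answer: REJECT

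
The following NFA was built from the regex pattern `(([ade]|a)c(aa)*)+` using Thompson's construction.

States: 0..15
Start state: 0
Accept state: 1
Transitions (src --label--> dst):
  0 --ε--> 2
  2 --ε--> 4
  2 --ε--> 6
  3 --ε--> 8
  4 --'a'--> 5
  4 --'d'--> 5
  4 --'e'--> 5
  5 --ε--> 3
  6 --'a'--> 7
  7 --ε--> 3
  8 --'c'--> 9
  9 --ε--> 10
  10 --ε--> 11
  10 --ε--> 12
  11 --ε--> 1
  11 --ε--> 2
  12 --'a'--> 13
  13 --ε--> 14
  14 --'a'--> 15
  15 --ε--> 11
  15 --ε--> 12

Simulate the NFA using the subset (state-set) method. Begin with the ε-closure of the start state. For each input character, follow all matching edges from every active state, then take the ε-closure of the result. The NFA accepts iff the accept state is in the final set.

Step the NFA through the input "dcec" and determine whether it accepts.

Answer: ACCEPT

Trace:
initial (ε-close {0}): {0,2,4,6}
'd' @ 1: {3,5,8}
'c' @ 2: {1,2,4,6,9,10,11,12}  ✓accept
'e' @ 3: {3,5,8}
'c' @ 4: {1,2,4,6,9,10,11,12}  ✓accept
after full input: {1,2,4,6,9,10,11,12}  (accept=1 in)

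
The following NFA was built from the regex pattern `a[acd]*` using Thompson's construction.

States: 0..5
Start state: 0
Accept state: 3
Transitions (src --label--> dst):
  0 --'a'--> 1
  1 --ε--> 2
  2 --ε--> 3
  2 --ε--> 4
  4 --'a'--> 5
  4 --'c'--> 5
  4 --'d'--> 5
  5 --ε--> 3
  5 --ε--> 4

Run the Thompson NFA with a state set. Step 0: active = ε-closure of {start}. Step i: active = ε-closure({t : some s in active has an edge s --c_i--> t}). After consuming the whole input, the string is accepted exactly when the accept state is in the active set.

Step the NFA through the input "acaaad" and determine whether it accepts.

start: ε-closure({0}) = {0}
'a' @ 1: {1,2,3,4}  (accept∈set)
'c' @ 2: {3,4,5}  (accept∈set)
'a' @ 3: {3,4,5}  (accept∈set)
'a' @ 4: {3,4,5}  (accept∈set)
'a' @ 5: {3,4,5}  (accept∈set)
'd' @ 6: {3,4,5}  (accept∈set)
end set {3,4,5} — state 3 in

Answer: ACCEPT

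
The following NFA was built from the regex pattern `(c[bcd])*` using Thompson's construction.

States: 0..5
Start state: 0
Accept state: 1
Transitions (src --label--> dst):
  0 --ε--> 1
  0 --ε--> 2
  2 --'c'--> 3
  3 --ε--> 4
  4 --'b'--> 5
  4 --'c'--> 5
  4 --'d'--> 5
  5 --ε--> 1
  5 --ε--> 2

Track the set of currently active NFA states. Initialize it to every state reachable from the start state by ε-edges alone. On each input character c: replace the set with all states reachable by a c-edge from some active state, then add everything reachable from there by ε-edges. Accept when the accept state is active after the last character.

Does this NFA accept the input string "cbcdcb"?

start: ε-closure({0}) = {0,1,2}
'c' @ 1: {3,4}
'b' @ 2: {1,2,5}  ✓accept
'c' @ 3: {3,4}
'd' @ 4: {1,2,5}  ✓accept
'c' @ 5: {3,4}
'b' @ 6: {1,2,5}  ✓accept
after full input: {1,2,5}  (accept=1 in)

Answer: ACCEPT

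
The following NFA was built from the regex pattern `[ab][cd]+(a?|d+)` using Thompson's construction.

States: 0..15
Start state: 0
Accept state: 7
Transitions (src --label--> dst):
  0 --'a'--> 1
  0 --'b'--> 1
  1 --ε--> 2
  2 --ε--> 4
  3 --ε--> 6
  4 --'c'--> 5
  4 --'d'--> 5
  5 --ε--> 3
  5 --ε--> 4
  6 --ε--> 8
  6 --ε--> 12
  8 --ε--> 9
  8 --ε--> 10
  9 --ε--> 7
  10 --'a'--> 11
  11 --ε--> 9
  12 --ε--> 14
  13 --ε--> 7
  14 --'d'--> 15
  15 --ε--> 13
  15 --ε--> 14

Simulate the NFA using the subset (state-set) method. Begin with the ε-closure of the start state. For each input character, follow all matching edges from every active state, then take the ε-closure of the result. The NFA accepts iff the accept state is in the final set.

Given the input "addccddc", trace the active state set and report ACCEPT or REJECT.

Answer: ACCEPT

Trace:
start: ε-closure({0}) = {0}
'a' @ 1: {1,2,4}
'd' @ 2: {3,4,5,6,7,8,9,10,12,14}  [accepting]
'd' @ 3: {3,4,5,6,7,8,9,10,12,13,14,15}  [accepting]
'c' @ 4: {3,4,5,6,7,8,9,10,12,14}  [accepting]
'c' @ 5: {3,4,5,6,7,8,9,10,12,14}  [accepting]
'd' @ 6: {3,4,5,6,7,8,9,10,12,13,14,15}  [accepting]
'd' @ 7: {3,4,5,6,7,8,9,10,12,13,14,15}  [accepting]
'c' @ 8: {3,4,5,6,7,8,9,10,12,14}  [accepting]
end set {3,4,5,6,7,8,9,10,12,14} — state 7 in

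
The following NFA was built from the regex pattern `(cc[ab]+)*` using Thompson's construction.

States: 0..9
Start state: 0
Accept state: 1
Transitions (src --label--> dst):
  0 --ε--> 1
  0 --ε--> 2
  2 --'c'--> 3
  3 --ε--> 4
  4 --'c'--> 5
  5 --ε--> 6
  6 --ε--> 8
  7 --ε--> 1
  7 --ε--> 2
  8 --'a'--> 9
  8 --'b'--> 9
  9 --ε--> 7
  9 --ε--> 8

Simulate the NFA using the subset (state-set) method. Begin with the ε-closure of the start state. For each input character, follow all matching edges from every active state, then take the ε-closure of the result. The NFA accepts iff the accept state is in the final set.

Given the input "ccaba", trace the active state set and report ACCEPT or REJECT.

Answer: ACCEPT

Derivation:
start: ε-closure({0}) = {0,1,2}
'c' @ 1: {3,4}
'c' @ 2: {5,6,8}
'a' @ 3: {1,2,7,8,9}  [accepting]
'b' @ 4: {1,2,7,8,9}  [accepting]
'a' @ 5: {1,2,7,8,9}  [accepting]
final: {1,2,7,8,9}; accept 1 in set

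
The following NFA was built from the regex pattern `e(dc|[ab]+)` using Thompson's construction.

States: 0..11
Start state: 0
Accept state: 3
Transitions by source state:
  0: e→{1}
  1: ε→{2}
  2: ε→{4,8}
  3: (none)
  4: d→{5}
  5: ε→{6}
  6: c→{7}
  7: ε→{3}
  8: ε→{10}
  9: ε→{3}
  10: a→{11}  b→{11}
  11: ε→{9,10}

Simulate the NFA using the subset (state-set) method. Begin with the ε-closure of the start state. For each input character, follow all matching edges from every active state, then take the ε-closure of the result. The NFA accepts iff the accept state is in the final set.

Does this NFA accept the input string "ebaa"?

S₀ = ε-closure({0}) = {0}
'e' @ 1: {1,2,4,8,10}
'b' @ 2: {3,9,10,11}  (accept∈set)
'a' @ 3: {3,9,10,11}  (accept∈set)
'a' @ 4: {3,9,10,11}  (accept∈set)
after full input: {3,9,10,11}  (accept=3 in)

Answer: ACCEPT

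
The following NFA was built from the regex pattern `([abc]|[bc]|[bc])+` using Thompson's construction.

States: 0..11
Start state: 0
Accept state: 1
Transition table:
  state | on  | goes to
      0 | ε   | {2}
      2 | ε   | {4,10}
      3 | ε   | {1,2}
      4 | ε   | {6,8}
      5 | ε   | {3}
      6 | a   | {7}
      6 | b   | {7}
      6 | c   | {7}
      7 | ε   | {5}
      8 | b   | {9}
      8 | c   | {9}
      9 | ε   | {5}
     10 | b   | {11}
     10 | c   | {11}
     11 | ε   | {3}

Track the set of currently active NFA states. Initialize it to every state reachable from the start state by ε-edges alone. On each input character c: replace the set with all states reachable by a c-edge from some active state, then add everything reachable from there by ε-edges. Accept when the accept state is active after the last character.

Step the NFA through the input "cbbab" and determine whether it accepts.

Answer: ACCEPT

Derivation:
S₀ = ε-closure({0}) = {0,2,4,6,8,10}
'c' @ 1: {1,2,3,4,5,6,7,8,9,10,11}  ✓accept
'b' @ 2: {1,2,3,4,5,6,7,8,9,10,11}  ✓accept
'b' @ 3: {1,2,3,4,5,6,7,8,9,10,11}  ✓accept
'a' @ 4: {1,2,3,4,5,6,7,8,10}  ✓accept
'b' @ 5: {1,2,3,4,5,6,7,8,9,10,11}  ✓accept
after full input: {1,2,3,4,5,6,7,8,9,10,11}  (accept=1 in)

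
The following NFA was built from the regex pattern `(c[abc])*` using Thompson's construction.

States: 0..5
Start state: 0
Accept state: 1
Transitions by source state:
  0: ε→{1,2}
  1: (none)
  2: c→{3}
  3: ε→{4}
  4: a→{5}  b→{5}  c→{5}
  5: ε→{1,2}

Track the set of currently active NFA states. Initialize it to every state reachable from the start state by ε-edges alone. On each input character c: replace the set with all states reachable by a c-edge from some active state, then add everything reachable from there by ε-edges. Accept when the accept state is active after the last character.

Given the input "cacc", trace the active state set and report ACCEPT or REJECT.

Answer: ACCEPT

Steps:
start: ε-closure({0}) = {0,1,2}
'c' @ 1: {3,4}
'a' @ 2: {1,2,5}  [accepting]
'c' @ 3: {3,4}
'c' @ 4: {1,2,5}  [accepting]
end set {1,2,5} — state 1 in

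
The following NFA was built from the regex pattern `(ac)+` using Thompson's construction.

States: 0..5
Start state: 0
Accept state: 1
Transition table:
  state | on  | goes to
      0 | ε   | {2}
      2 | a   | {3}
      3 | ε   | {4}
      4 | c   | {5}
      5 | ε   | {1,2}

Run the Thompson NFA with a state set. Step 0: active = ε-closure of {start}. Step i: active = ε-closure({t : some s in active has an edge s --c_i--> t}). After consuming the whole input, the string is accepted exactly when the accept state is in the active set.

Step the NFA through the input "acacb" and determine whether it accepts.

S₀ = ε-closure({0}) = {0,2}
'a' @ 1: {3,4}
'c' @ 2: {1,2,5}  ✓accept
'a' @ 3: {3,4}
'c' @ 4: {1,2,5}  ✓accept
'b' @ 5: {}  — dead — no transitions
final: {}; accept 1 not in set

Answer: REJECT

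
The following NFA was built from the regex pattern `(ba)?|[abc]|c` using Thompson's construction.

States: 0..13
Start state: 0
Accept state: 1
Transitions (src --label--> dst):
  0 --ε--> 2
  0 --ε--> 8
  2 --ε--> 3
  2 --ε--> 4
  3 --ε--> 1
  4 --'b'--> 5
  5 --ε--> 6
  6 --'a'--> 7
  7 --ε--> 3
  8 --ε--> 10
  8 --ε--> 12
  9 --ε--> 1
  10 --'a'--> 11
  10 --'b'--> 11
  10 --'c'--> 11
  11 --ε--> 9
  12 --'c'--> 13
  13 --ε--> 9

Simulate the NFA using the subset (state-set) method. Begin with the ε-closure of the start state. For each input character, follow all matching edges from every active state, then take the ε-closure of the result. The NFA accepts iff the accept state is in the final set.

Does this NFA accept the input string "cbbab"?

S₀ = ε-closure({0}) = {0,1,2,3,4,8,10,12}
'c' @ 1: {1,9,11,13}  ✓accept
'b' @ 2: {}  — no active states
rest 'bab' ignored (set empty)
end set {} — state 1 not in

Answer: REJECT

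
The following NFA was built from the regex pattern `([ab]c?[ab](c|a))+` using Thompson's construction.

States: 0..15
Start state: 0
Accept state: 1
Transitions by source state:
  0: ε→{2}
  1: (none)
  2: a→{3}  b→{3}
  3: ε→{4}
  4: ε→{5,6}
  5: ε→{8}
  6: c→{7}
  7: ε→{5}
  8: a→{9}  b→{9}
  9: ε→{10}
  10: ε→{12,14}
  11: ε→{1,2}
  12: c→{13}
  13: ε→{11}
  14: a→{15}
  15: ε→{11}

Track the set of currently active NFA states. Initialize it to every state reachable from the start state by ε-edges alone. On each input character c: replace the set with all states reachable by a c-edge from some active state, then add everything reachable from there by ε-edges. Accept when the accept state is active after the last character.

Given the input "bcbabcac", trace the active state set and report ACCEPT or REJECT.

Answer: ACCEPT

Derivation:
start: ε-closure({0}) = {0,2}
'b' @ 1: {3,4,5,6,8}
'c' @ 2: {5,7,8}
'b' @ 3: {9,10,12,14}
'a' @ 4: {1,2,11,15}  (accept∈set)
'b' @ 5: {3,4,5,6,8}
'c' @ 6: {5,7,8}
'a' @ 7: {9,10,12,14}
'c' @ 8: {1,2,11,13}  (accept∈set)
after full input: {1,2,11,13}  (accept=1 in)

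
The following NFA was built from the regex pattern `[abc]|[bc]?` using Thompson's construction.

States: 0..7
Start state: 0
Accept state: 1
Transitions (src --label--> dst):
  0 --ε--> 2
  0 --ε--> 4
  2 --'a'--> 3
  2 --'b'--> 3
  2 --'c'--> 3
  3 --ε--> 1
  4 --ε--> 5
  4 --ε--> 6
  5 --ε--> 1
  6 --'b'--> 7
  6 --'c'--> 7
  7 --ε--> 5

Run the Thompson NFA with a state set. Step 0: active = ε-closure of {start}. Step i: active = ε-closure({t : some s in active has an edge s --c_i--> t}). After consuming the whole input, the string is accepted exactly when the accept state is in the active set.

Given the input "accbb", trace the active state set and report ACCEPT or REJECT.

start: ε-closure({0}) = {0,1,2,4,5,6}
'a' @ 1: {1,3}  ✓accept
'c' @ 2: {}  — no active states
rest 'cbb' ignored (set empty)
final: {}; accept 1 not in set

Answer: REJECT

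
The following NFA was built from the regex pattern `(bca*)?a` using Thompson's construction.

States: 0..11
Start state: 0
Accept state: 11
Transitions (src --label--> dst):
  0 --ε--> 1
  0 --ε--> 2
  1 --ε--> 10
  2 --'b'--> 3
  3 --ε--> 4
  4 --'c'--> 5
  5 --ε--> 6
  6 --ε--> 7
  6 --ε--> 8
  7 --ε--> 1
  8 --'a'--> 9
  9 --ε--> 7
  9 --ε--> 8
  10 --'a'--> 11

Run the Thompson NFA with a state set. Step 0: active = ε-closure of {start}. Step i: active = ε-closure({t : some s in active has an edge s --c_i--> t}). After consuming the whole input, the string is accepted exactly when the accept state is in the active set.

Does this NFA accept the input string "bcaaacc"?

Answer: REJECT

Trace:
start: ε-closure({0}) = {0,1,2,10}
'b' @ 1: {3,4}
'c' @ 2: {1,5,6,7,8,10}
'a' @ 3: {1,7,8,9,10,11}  ✓accept
'a' @ 4: {1,7,8,9,10,11}  ✓accept
'a' @ 5: {1,7,8,9,10,11}  ✓accept
'c' @ 6: {}  — no active states
rest 'c' ignored (set empty)
final: {}; accept 11 not in set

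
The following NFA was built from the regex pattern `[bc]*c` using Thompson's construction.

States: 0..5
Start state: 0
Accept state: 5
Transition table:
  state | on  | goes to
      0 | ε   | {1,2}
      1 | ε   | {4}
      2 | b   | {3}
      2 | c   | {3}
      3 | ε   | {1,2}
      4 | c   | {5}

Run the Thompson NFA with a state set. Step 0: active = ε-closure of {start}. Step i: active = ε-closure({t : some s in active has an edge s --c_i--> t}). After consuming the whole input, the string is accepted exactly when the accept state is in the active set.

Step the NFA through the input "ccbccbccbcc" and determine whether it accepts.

S₀ = ε-closure({0}) = {0,1,2,4}
'c' @ 1: {1,2,3,4,5}  ✓accept
'c' @ 2: {1,2,3,4,5}  ✓accept
'b' @ 3: {1,2,3,4}
'c' @ 4: {1,2,3,4,5}  ✓accept
'c' @ 5: {1,2,3,4,5}  ✓accept
'b' @ 6: {1,2,3,4}
'c' @ 7: {1,2,3,4,5}  ✓accept
'c' @ 8: {1,2,3,4,5}  ✓accept
'b' @ 9: {1,2,3,4}
'c' @ 10: {1,2,3,4,5}  ✓accept
'c' @ 11: {1,2,3,4,5}  ✓accept
after full input: {1,2,3,4,5}  (accept=5 in)

Answer: ACCEPT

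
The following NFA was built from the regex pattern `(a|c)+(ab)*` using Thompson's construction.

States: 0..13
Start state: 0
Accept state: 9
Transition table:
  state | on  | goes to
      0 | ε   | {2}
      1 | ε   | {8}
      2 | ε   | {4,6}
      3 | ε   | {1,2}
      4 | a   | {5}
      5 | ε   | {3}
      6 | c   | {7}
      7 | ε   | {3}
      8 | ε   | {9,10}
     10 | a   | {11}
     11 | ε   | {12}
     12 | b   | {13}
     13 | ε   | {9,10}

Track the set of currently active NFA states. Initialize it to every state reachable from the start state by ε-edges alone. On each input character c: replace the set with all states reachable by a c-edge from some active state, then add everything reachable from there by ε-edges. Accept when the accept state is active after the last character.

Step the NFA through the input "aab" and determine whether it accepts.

Answer: ACCEPT

Trace:
initial (ε-close {0}): {0,2,4,6}
'a' @ 1: {1,2,3,4,5,6,8,9,10}  [accepting]
'a' @ 2: {1,2,3,4,5,6,8,9,10,11,12}  [accepting]
'b' @ 3: {9,10,13}  [accepting]
final: {9,10,13}; accept 9 in set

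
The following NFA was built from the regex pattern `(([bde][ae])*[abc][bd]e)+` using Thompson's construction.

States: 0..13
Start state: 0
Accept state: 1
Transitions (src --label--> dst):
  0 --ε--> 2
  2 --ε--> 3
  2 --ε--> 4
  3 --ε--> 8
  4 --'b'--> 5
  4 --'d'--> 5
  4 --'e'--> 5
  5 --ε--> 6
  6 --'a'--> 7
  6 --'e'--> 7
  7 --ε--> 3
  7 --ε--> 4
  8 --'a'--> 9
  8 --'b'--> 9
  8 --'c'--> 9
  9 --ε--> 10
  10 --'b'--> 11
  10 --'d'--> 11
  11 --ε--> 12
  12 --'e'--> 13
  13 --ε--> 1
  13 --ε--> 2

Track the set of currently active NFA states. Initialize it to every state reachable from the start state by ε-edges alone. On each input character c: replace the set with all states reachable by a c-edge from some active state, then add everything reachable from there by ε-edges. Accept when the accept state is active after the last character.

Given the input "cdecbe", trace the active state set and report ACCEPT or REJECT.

Answer: ACCEPT

Trace:
S₀ = ε-closure({0}) = {0,2,3,4,8}
'c' @ 1: {9,10}
'd' @ 2: {11,12}
'e' @ 3: {1,2,3,4,8,13}  (accept∈set)
'c' @ 4: {9,10}
'b' @ 5: {11,12}
'e' @ 6: {1,2,3,4,8,13}  (accept∈set)
end set {1,2,3,4,8,13} — state 1 in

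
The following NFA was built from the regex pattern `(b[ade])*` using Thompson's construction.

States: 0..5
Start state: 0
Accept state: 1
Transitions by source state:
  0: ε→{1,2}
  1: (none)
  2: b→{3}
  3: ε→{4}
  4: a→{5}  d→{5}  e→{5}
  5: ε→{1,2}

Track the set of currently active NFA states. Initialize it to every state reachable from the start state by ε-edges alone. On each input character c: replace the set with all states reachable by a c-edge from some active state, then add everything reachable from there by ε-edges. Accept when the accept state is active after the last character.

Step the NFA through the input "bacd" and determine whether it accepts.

S₀ = ε-closure({0}) = {0,1,2}
'b' @ 1: {3,4}
'a' @ 2: {1,2,5}  ✓accept
'c' @ 3: {}  — no active states
rest 'd' ignored (set empty)
after full input: {}  (accept=1 not in)

Answer: REJECT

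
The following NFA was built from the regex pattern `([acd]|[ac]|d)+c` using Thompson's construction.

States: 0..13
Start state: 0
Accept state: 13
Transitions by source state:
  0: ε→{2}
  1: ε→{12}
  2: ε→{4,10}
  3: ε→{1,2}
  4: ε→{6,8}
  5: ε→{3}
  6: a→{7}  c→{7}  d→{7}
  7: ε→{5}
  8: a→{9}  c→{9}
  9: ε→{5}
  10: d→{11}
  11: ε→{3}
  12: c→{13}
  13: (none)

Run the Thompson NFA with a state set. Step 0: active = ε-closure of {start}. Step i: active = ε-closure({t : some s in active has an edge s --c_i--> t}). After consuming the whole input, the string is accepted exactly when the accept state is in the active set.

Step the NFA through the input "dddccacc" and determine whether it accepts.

start: ε-closure({0}) = {0,2,4,6,8,10}
'd' @ 1: {1,2,3,4,5,6,7,8,10,11,12}
'd' @ 2: {1,2,3,4,5,6,7,8,10,11,12}
'd' @ 3: {1,2,3,4,5,6,7,8,10,11,12}
'c' @ 4: {1,2,3,4,5,6,7,8,9,10,12,13}  ✓accept
'c' @ 5: {1,2,3,4,5,6,7,8,9,10,12,13}  ✓accept
'a' @ 6: {1,2,3,4,5,6,7,8,9,10,12}
'c' @ 7: {1,2,3,4,5,6,7,8,9,10,12,13}  ✓accept
'c' @ 8: {1,2,3,4,5,6,7,8,9,10,12,13}  ✓accept
end set {1,2,3,4,5,6,7,8,9,10,12,13} — state 13 in

Answer: ACCEPT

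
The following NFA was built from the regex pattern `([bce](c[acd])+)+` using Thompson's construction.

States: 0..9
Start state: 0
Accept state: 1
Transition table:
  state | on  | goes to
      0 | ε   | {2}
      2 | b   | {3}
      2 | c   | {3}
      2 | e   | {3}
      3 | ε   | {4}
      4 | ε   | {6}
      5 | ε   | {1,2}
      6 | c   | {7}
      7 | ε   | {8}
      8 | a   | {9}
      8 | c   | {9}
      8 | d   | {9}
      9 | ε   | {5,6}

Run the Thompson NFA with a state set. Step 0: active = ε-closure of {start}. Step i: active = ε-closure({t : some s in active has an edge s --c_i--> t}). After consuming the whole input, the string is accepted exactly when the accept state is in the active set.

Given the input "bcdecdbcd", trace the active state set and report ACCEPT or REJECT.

Answer: ACCEPT

Derivation:
initial (ε-close {0}): {0,2}
'b' @ 1: {3,4,6}
'c' @ 2: {7,8}
'd' @ 3: {1,2,5,6,9}  ✓accept
'e' @ 4: {3,4,6}
'c' @ 5: {7,8}
'd' @ 6: {1,2,5,6,9}  ✓accept
'b' @ 7: {3,4,6}
'c' @ 8: {7,8}
'd' @ 9: {1,2,5,6,9}  ✓accept
after full input: {1,2,5,6,9}  (accept=1 in)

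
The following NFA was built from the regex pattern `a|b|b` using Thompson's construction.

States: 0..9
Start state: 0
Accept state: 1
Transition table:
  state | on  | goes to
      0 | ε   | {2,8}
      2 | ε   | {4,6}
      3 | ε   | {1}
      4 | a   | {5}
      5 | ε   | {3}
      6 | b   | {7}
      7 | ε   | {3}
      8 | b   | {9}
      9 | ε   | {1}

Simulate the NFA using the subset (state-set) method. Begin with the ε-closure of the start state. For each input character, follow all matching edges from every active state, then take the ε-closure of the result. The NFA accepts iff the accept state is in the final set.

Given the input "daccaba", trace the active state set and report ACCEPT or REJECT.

Answer: REJECT

Trace:
initial (ε-close {0}): {0,2,4,6,8}
'd' @ 1: {}  — dead — no transitions
rest 'accaba' ignored (set empty)
final: {}; accept 1 not in set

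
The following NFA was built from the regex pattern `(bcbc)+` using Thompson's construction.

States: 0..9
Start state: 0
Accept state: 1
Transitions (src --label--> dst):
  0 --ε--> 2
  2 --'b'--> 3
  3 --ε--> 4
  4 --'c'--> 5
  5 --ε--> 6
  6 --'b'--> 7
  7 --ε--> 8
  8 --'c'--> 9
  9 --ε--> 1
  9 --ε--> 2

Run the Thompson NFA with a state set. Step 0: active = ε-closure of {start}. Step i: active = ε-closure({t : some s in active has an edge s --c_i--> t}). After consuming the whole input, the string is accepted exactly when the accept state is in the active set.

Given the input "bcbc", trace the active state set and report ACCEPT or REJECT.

S₀ = ε-closure({0}) = {0,2}
'b' @ 1: {3,4}
'c' @ 2: {5,6}
'b' @ 3: {7,8}
'c' @ 4: {1,2,9}  ✓accept
final: {1,2,9}; accept 1 in set

Answer: ACCEPT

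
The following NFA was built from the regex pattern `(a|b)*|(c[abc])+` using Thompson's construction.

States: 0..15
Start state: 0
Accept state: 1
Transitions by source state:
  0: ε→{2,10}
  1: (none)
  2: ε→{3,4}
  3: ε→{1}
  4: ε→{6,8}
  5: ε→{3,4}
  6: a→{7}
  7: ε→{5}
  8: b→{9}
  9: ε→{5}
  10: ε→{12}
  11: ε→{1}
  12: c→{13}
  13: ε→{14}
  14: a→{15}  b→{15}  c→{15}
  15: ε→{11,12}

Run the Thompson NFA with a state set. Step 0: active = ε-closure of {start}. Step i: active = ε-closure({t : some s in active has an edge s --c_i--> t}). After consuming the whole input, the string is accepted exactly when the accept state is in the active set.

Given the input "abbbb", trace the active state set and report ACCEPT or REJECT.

Answer: ACCEPT

Derivation:
S₀ = ε-closure({0}) = {0,1,2,3,4,6,8,10,12}
'a' @ 1: {1,3,4,5,6,7,8}  [accepting]
'b' @ 2: {1,3,4,5,6,8,9}  [accepting]
'b' @ 3: {1,3,4,5,6,8,9}  [accepting]
'b' @ 4: {1,3,4,5,6,8,9}  [accepting]
'b' @ 5: {1,3,4,5,6,8,9}  [accepting]
after full input: {1,3,4,5,6,8,9}  (accept=1 in)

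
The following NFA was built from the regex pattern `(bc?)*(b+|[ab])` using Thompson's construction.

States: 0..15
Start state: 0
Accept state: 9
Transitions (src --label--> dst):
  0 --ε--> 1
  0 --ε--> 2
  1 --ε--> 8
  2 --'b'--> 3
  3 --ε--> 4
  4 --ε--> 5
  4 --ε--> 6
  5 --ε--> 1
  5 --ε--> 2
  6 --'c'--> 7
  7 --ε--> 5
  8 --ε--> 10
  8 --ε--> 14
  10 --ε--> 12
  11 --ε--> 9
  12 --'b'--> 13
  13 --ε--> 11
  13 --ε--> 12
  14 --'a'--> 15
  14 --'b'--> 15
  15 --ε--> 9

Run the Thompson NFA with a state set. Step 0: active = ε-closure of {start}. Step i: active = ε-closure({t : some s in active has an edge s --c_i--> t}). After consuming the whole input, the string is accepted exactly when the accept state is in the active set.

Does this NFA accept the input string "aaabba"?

initial (ε-close {0}): {0,1,2,8,10,12,14}
'a' @ 1: {9,15}  (accept∈set)
'a' @ 2: {}  — dead — no transitions
rest 'abba' ignored (set empty)
final: {}; accept 9 not in set

Answer: REJECT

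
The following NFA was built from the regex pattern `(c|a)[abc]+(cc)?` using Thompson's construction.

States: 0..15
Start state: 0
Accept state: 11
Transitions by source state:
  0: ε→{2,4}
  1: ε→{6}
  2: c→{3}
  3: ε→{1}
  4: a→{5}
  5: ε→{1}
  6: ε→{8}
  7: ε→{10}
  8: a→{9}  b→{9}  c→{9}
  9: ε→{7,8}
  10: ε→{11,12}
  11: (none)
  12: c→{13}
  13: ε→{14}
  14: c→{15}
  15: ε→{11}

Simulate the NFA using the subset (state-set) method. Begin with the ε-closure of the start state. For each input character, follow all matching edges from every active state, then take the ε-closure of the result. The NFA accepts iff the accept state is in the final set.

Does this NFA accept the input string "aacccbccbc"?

Answer: ACCEPT

Derivation:
initial (ε-close {0}): {0,2,4}
'a' @ 1: {1,5,6,8}
'a' @ 2: {7,8,9,10,11,12}  ✓accept
'c' @ 3: {7,8,9,10,11,12,13,14}  ✓accept
'c' @ 4: {7,8,9,10,11,12,13,14,15}  ✓accept
'c' @ 5: {7,8,9,10,11,12,13,14,15}  ✓accept
'b' @ 6: {7,8,9,10,11,12}  ✓accept
'c' @ 7: {7,8,9,10,11,12,13,14}  ✓accept
'c' @ 8: {7,8,9,10,11,12,13,14,15}  ✓accept
'b' @ 9: {7,8,9,10,11,12}  ✓accept
'c' @ 10: {7,8,9,10,11,12,13,14}  ✓accept
end set {7,8,9,10,11,12,13,14} — state 11 in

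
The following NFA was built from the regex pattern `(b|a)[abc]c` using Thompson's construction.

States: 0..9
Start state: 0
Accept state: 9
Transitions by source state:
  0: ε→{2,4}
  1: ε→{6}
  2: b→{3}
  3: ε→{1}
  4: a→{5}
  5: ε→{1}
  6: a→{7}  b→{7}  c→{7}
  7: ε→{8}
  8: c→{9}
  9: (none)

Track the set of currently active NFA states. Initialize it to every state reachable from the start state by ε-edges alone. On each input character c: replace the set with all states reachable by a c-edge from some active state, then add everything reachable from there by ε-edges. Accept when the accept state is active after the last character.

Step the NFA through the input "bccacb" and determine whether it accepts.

initial (ε-close {0}): {0,2,4}
'b' @ 1: {1,3,6}
'c' @ 2: {7,8}
'c' @ 3: {9}  (accept∈set)
'a' @ 4: {}  — dead — no transitions
rest 'cb' ignored (set empty)
final: {}; accept 9 not in set

Answer: REJECT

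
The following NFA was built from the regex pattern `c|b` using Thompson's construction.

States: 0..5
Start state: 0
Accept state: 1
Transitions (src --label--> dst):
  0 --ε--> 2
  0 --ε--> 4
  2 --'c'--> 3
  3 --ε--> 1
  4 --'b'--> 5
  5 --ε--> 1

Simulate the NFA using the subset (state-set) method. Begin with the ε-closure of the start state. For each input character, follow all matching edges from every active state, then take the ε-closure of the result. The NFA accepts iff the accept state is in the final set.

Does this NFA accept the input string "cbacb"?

Answer: REJECT

Derivation:
initial (ε-close {0}): {0,2,4}
'c' @ 1: {1,3}  (accept∈set)
'b' @ 2: {}  — dead — no transitions
rest 'acb' ignored (set empty)
end set {} — state 1 not in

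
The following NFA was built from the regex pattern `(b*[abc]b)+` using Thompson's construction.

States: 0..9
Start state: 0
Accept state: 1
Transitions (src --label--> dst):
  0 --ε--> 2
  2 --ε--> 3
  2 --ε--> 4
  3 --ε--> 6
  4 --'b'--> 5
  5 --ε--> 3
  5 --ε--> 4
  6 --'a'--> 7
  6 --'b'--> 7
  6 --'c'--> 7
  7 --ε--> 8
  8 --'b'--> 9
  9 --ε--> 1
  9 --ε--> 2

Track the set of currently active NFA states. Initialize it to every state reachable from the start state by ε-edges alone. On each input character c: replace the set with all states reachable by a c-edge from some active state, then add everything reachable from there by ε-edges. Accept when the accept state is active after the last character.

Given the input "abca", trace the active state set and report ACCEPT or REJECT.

S₀ = ε-closure({0}) = {0,2,3,4,6}
'a' @ 1: {7,8}
'b' @ 2: {1,2,3,4,6,9}  [accepting]
'c' @ 3: {7,8}
'a' @ 4: {}  — dead — no transitions
end set {} — state 1 not in

Answer: REJECT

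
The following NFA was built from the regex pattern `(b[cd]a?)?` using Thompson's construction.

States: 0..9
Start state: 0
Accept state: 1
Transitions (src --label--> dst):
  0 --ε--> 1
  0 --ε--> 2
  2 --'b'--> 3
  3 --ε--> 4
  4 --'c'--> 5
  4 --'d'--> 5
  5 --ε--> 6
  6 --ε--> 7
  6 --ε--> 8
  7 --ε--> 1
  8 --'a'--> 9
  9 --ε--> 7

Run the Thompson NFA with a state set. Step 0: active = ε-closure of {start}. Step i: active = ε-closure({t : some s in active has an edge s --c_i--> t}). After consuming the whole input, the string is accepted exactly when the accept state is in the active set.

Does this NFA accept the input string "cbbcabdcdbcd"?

Answer: REJECT

Trace:
S₀ = ε-closure({0}) = {0,1,2}
'c' @ 1: {}  — no active states
rest 'bbcabdcdbcd' ignored (set empty)
end set {} — state 1 not in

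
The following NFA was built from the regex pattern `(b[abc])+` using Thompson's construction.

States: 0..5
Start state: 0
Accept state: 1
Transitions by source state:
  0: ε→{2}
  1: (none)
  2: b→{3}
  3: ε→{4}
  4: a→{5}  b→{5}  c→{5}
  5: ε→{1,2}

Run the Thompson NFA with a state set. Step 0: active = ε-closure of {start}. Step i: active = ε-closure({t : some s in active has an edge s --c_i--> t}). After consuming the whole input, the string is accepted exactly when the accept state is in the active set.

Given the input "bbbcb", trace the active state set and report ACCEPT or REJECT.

Answer: REJECT

Trace:
S₀ = ε-closure({0}) = {0,2}
'b' @ 1: {3,4}
'b' @ 2: {1,2,5}  ✓accept
'b' @ 3: {3,4}
'c' @ 4: {1,2,5}  ✓accept
'b' @ 5: {3,4}
final: {3,4}; accept 1 not in set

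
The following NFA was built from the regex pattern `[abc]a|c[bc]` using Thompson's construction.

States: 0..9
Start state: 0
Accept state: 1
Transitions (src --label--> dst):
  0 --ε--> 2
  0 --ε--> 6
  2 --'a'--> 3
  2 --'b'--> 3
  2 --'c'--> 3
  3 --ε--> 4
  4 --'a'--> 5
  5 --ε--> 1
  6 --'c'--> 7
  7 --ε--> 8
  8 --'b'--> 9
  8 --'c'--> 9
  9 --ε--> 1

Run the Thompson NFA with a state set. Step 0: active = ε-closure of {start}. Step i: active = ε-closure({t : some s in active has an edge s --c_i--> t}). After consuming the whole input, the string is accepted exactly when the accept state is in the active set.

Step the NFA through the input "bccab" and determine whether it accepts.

Answer: REJECT

Derivation:
S₀ = ε-closure({0}) = {0,2,6}
'b' @ 1: {3,4}
'c' @ 2: {}  — no active states
rest 'cab' ignored (set empty)
final: {}; accept 1 not in set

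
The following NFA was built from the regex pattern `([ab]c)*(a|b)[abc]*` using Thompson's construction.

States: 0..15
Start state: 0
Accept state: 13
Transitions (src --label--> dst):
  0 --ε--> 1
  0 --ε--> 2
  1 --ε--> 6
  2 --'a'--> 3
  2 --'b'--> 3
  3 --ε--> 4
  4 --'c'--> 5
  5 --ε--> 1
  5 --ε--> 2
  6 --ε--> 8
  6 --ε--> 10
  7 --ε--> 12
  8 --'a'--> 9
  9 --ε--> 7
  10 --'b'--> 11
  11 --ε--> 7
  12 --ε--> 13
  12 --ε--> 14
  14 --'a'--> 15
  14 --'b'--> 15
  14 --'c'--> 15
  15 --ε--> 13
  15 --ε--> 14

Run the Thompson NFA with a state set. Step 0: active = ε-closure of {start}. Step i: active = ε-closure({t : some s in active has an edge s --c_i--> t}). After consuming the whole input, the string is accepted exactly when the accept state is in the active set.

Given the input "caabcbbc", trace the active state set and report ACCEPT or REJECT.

initial (ε-close {0}): {0,1,2,6,8,10}
'c' @ 1: {}  — dead — no transitions
rest 'aabcbbc' ignored (set empty)
end set {} — state 13 not in

Answer: REJECT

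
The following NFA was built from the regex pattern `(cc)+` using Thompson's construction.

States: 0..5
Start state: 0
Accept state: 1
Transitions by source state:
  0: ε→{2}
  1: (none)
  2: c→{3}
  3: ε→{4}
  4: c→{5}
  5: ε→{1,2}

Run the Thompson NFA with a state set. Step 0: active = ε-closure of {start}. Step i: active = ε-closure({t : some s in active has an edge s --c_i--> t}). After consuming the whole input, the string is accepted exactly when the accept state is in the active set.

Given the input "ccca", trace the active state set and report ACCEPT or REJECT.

Answer: REJECT

Trace:
initial (ε-close {0}): {0,2}
'c' @ 1: {3,4}
'c' @ 2: {1,2,5}  (accept∈set)
'c' @ 3: {3,4}
'a' @ 4: {}  — dead — no transitions
end set {} — state 1 not in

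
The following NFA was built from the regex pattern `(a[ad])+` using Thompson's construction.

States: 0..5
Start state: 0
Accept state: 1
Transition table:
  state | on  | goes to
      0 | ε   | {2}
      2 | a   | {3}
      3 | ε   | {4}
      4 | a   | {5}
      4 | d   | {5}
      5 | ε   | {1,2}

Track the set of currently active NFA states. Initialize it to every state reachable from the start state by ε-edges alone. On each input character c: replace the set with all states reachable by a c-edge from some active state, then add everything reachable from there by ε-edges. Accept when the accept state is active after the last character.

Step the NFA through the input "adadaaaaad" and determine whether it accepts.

start: ε-closure({0}) = {0,2}
'a' @ 1: {3,4}
'd' @ 2: {1,2,5}  ✓accept
'a' @ 3: {3,4}
'd' @ 4: {1,2,5}  ✓accept
'a' @ 5: {3,4}
'a' @ 6: {1,2,5}  ✓accept
'a' @ 7: {3,4}
'a' @ 8: {1,2,5}  ✓accept
'a' @ 9: {3,4}
'd' @ 10: {1,2,5}  ✓accept
end set {1,2,5} — state 1 in

Answer: ACCEPT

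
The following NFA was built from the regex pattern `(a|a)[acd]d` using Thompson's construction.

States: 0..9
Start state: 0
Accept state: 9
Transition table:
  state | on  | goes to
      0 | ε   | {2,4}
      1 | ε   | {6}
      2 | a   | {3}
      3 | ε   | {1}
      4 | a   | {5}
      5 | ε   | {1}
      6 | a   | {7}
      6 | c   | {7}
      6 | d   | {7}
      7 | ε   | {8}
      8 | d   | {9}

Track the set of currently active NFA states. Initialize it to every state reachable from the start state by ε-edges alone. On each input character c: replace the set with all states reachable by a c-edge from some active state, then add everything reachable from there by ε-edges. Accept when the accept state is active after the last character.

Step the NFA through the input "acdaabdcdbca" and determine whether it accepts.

initial (ε-close {0}): {0,2,4}
'a' @ 1: {1,3,5,6}
'c' @ 2: {7,8}
'd' @ 3: {9}  (accept∈set)
'a' @ 4: {}  — no active states
rest 'abdcdbca' ignored (set empty)
after full input: {}  (accept=9 not in)

Answer: REJECT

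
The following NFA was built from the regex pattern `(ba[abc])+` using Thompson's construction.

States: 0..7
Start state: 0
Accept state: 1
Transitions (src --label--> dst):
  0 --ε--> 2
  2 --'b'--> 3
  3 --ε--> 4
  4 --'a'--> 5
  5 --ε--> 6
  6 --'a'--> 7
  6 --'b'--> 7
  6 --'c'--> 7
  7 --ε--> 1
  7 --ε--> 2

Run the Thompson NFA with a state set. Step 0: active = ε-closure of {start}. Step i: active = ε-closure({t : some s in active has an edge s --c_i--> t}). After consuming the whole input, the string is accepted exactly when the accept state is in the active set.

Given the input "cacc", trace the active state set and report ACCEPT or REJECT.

S₀ = ε-closure({0}) = {0,2}
'c' @ 1: {}  — state set empty
rest 'acc' ignored (set empty)
end set {} — state 1 not in

Answer: REJECT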